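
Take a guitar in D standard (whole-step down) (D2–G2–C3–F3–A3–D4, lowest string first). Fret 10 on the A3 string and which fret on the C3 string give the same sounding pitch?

Fret 10 on A3 is MIDI 57 + 10 = 67 (G4). On the C3 string (open MIDI 48), that pitch is 67 − 48 = fret 19.

19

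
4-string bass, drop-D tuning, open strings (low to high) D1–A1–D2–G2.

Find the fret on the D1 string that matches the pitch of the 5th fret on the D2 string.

D2 at fret 5 is D2 + 5 semitones = G2.
The open D1 string is 12 semitones below the open D2, so the same pitch on the D1 string lies at fret 5 + 12 = 17.

17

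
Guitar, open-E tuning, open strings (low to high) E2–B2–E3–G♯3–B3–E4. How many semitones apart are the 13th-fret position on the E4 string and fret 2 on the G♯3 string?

19 semitones

E4 at fret 13 → F5 (MIDI 77); G♯3 at fret 2 → A♯3 (MIDI 58).
77 − 58 = 19, so the two pitches are 19 semitones apart, with F5 the higher.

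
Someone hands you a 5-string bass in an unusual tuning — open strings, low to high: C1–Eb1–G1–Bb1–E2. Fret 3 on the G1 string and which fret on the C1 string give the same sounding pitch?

Fret 3 on G1 is MIDI 31 + 3 = 34 (Bb1). On the C1 string (open MIDI 24), that pitch is 34 − 24 = fret 10.

10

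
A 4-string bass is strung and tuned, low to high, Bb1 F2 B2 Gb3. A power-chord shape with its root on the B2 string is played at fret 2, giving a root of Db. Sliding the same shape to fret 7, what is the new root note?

Moving from fret 2 to fret 7 shifts the root by 5 semitones.
Db up 5 semitones is Gb.

Gb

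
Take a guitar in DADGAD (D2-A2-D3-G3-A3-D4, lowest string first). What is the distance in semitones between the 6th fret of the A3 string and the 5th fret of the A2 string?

A3 at fret 6 → D#4 (MIDI 63); A2 at fret 5 → D3 (MIDI 50).
63 − 50 = 13, so the two pitches are 13 semitones apart, with D#4 the higher.

13 semitones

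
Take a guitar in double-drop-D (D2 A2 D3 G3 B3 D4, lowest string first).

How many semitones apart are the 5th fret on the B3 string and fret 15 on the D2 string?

B3 at fret 5 → E4 (MIDI 64); D2 at fret 15 → F3 (MIDI 53).
64 − 53 = 11, so the two pitches are 11 semitones apart, with E4 the higher.

11 semitones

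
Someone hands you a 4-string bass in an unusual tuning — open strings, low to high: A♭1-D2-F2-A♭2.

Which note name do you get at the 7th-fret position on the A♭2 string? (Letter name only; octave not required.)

A♭2 is MIDI 44. Adding 7 gives 51; 51 mod 12 = 3, i.e. E♭.

E♭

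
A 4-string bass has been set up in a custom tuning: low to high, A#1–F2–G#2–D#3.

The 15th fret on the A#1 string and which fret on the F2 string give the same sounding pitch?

8

Fret 15 on A#1 is MIDI 34 + 15 = 49 (C#3). On the F2 string (open MIDI 41), that pitch is 49 − 41 = fret 8.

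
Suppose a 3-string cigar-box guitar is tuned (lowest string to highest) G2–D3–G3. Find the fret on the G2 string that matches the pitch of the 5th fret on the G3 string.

17

G3 at fret 5 is G3 + 5 semitones = C4.
The open G2 string is 12 semitones below the open G3, so the same pitch on the G2 string lies at fret 5 + 12 = 17.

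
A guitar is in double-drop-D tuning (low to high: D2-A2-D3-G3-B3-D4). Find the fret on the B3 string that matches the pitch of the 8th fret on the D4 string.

D4 at fret 8 is D4 + 8 semitones = A#4.
The open B3 string is 3 semitones below the open D4, so the same pitch on the B3 string lies at fret 8 + 3 = 11.

11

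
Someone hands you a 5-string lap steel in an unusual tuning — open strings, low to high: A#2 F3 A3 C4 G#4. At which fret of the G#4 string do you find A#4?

2

A#4 is 2 semitones above the open G#4 (G#–A–A#), so it sits at fret 2.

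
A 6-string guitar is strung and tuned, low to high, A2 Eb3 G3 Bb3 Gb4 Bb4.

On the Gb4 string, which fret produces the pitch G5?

13

G5 is 13 semitones above the open Gb4 (Gb–G–Ab–A–…–F–Gb–G), so it sits at fret 13.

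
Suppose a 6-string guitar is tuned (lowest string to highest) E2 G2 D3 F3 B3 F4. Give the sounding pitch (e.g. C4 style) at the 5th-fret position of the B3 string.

E4

B3 is MIDI 59. Adding 5 gives 64, which is E4.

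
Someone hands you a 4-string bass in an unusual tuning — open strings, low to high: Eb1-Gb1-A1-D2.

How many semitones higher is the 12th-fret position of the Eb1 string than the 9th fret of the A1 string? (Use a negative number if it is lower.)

Eb1 at fret 12 → Eb2 (MIDI 39); A1 at fret 9 → Gb2 (MIDI 42).
39 − 42 = -3, so the two pitches are 3 semitones apart.

-3 semitones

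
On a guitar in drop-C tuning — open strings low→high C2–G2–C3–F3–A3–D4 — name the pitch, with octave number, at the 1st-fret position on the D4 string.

Each fret is one semitone, so D4 + 1 = D#4.
(Equivalently spelled Eb4.)

D#4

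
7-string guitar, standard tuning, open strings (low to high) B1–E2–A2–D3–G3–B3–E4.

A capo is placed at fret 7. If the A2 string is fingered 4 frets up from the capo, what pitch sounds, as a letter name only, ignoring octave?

G#

The capo raises the open A2 by 7 semitones to E3; fretting 4 more gives A2 + 7 + 4 = A2 + 11 semitones, landing on G#.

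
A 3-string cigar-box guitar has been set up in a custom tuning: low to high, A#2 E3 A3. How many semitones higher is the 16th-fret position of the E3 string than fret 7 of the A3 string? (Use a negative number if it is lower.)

E3 at fret 16 → G#4 (MIDI 68); A3 at fret 7 → E4 (MIDI 64).
68 − 64 = 4, so the two pitches are 4 semitones apart.

4 semitones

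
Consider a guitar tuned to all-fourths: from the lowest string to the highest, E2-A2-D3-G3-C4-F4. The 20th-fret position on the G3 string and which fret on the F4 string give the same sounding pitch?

10

G3 at fret 20 is G3 + 20 semitones = D♯5.
The open F4 string is 10 semitones above the open G3, so the same pitch on the F4 string lies at fret 20 − 10 = 10.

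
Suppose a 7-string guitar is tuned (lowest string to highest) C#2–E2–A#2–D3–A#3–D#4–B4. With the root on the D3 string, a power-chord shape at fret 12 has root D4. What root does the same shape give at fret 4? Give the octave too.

F#3

Moving from fret 12 to fret 4 shifts the root by -8 semitones.
D4 down 8 semitones is F#3.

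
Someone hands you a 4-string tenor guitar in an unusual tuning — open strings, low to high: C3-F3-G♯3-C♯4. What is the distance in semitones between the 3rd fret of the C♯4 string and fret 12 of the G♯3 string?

4 semitones

C♯4 at fret 3 → E4 (MIDI 64); G♯3 at fret 12 → G♯4 (MIDI 68).
64 − 68 = -4, so the two pitches are 4 semitones apart, with G♯4 the higher.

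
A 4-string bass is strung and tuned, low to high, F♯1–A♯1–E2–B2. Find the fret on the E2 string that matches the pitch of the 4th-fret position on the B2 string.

11

B2 at fret 4 is B2 + 4 semitones = D♯3.
The open E2 string is 7 semitones below the open B2, so the same pitch on the E2 string lies at fret 4 + 7 = 11.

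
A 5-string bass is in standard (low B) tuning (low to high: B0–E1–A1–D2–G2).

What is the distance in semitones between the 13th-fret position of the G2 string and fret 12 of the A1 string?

G2 at fret 13 → G#3 (MIDI 56); A1 at fret 12 → A2 (MIDI 45).
56 − 45 = 11, so the two pitches are 11 semitones apart, with G#3 the higher.

11 semitones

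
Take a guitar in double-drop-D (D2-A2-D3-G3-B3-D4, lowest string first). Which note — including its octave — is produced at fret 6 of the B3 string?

F4

Each fret is one semitone, so B3 + 6 = F4.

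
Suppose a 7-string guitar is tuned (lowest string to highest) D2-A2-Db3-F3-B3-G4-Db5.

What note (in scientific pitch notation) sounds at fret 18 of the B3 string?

Each fret is one semitone, so B3 + 18 = F5.

F5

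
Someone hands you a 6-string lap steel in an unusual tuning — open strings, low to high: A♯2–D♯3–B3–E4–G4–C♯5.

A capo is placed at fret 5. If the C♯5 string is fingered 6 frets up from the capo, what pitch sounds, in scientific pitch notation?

C6

The capo raises the open C♯5 by 5 semitones to F♯5; fretting 6 more gives C♯5 + 5 + 6 = C♯5 + 11 semitones = C6.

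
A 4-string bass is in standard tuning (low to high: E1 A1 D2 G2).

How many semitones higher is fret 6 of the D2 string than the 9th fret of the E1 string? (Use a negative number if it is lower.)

7 semitones

D2 at fret 6 → G#2 (MIDI 44); E1 at fret 9 → C#2 (MIDI 37).
44 − 37 = 7, so the two pitches are 7 semitones apart.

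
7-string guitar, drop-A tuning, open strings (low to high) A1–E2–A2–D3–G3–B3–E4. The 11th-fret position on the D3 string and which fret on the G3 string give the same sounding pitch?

6

Fret 11 on D3 is MIDI 50 + 11 = 61 (C♯4). On the G3 string (open MIDI 55), that pitch is 61 − 55 = fret 6.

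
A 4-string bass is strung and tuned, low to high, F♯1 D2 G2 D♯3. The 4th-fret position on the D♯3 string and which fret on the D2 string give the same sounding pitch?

17

D♯3 at fret 4 is D♯3 + 4 semitones = G3.
The open D2 string is 13 semitones below the open D♯3, so the same pitch on the D2 string lies at fret 4 + 13 = 17.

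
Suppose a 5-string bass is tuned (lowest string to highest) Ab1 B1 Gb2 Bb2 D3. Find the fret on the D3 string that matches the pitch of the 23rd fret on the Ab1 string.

Fret 23 on Ab1 is MIDI 32 + 23 = 55 (G3). On the D3 string (open MIDI 50), that pitch is 55 − 50 = fret 5.

5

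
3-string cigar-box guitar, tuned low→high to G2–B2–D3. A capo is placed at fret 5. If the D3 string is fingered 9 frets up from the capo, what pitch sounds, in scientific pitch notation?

The capo raises the open D3 by 5 semitones to G3; fretting 9 more gives D3 + 5 + 9 = D3 + 14 semitones = E4.

E4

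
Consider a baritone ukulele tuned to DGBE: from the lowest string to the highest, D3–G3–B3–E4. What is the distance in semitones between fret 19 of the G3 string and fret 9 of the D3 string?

15 semitones

G3 at fret 19 → D5 (MIDI 74); D3 at fret 9 → B3 (MIDI 59).
74 − 59 = 15, so the two pitches are 15 semitones apart, with D5 the higher.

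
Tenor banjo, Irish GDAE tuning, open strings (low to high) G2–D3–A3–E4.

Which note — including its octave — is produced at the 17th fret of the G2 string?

The open G2 string plus 17 semitones: G–G#–A–A#–…–A#–B–C.
The walk passes from B into C 2 times, so the octave number goes from 2 to 4.

C4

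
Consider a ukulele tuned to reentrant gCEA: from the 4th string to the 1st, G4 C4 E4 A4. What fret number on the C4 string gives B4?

B4 is 11 semitones above the open C4 (C–C#–D–D#–…–A–A#–B), so it sits at fret 11.

11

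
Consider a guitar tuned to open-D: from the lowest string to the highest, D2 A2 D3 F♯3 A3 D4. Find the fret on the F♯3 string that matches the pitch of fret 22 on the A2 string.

Fret 22 on A2 is MIDI 45 + 22 = 67 (G4). On the F♯3 string (open MIDI 54), that pitch is 67 − 54 = fret 13.

13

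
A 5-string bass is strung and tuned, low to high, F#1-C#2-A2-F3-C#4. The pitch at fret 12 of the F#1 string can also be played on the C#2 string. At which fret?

5

F#1 at fret 12 is F#1 + 12 semitones = F#2.
The open C#2 string is 7 semitones above the open F#1, so the same pitch on the C#2 string lies at fret 12 − 7 = 5.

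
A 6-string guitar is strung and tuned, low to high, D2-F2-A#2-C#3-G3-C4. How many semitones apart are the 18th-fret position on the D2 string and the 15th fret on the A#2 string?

D2 at fret 18 → G#3 (MIDI 56); A#2 at fret 15 → C#4 (MIDI 61).
56 − 61 = -5, so the two pitches are 5 semitones apart, with C#4 the higher.

5 semitones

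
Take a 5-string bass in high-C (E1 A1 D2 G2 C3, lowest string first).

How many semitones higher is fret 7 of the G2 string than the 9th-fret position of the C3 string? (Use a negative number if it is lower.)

G2 at fret 7 → D3 (MIDI 50); C3 at fret 9 → A3 (MIDI 57).
50 − 57 = -7, so the two pitches are 7 semitones apart.

-7 semitones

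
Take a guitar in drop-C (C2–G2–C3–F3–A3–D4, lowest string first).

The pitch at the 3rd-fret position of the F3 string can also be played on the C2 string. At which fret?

F3 at fret 3 is F3 + 3 semitones = G#3.
The open C2 string is 17 semitones below the open F3, so the same pitch on the C2 string lies at fret 3 + 17 = 20.

20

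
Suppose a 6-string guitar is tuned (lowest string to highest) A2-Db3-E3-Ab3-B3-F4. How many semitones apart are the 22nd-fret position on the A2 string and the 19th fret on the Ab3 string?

8 semitones

A2 at fret 22 → G4 (MIDI 67); Ab3 at fret 19 → Eb5 (MIDI 75).
67 − 75 = -8, so the two pitches are 8 semitones apart, with Eb5 the higher.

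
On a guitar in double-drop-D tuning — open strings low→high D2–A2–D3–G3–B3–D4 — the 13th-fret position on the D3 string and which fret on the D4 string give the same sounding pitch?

Fret 13 on D3 is MIDI 50 + 13 = 63 (D#4). On the D4 string (open MIDI 62), that pitch is 63 − 62 = fret 1.

1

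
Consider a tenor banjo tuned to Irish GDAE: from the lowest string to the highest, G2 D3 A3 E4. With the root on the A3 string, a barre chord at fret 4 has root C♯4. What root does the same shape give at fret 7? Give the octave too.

E4

Moving from fret 4 to fret 7 shifts the root by 3 semitones.
C♯4 up 3 semitones is E4.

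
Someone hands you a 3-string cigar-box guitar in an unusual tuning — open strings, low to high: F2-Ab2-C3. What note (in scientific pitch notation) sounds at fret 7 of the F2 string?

C3

The open F2 string plus 7 semitones: F–Gb–G–Ab–A–Bb–B–C.
The walk passes from B into C once, so the octave number goes from 2 to 3.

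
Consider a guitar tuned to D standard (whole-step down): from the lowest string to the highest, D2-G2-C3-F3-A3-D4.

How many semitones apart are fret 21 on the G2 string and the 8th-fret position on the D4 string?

G2 at fret 21 → E4 (MIDI 64); D4 at fret 8 → A#4 (MIDI 70).
64 − 70 = -6, so the two pitches are 6 semitones apart, with A#4 the higher.

6 semitones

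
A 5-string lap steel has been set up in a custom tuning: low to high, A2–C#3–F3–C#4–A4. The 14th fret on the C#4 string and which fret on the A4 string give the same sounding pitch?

Fret 14 on C#4 is MIDI 61 + 14 = 75 (D#5). On the A4 string (open MIDI 69), that pitch is 75 − 69 = fret 6.

6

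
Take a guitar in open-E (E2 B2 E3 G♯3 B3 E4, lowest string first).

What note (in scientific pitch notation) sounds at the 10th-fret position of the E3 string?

The open E3 string plus 10 semitones: E–F–F#–G–…–C–C#–D.
The walk passes from B into C once, so the octave number goes from 3 to 4.

D4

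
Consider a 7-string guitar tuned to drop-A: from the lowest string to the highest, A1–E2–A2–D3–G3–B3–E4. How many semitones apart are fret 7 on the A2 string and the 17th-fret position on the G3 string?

A2 at fret 7 → E3 (MIDI 52); G3 at fret 17 → C5 (MIDI 72).
52 − 72 = -20, so the two pitches are 20 semitones apart, with C5 the higher.

20 semitones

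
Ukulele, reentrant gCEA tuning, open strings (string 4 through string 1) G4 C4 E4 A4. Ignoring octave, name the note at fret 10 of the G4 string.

F

The open G4 string plus 10 semitones: G–G#–A–A#–…–D#–E–F.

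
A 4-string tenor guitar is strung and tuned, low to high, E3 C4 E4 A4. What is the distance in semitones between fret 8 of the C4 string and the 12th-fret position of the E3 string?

4 semitones

C4 at fret 8 → G♯4 (MIDI 68); E3 at fret 12 → E4 (MIDI 64).
68 − 64 = 4, so the two pitches are 4 semitones apart, with G♯4 the higher.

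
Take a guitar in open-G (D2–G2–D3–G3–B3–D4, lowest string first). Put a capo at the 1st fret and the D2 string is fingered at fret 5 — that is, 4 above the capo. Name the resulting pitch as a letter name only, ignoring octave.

G

The capo raises the open D2 by 1 semitone to D#2; fretting 4 more gives D2 + 1 + 4 = D2 + 5 semitones, landing on G.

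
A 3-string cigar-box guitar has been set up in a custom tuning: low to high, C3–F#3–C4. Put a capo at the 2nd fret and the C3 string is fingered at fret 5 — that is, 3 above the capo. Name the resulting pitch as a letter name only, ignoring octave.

The capo raises the open C3 by 2 semitones to D3; fretting 3 more gives C3 + 2 + 3 = C3 + 5 semitones, landing on F.

F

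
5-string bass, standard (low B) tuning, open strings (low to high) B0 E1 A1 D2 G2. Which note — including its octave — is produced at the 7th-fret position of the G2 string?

The open G2 string plus 7 semitones: G–G#–A–A#–B–C–C#–D.
The walk passes from B into C once, so the octave number goes from 2 to 3.

D3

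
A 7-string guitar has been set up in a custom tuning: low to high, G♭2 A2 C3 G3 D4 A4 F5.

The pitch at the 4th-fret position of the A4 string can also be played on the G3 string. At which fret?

18

A4 at fret 4 is A4 + 4 semitones = D♭5.
The open G3 string is 14 semitones below the open A4, so the same pitch on the G3 string lies at fret 4 + 14 = 18.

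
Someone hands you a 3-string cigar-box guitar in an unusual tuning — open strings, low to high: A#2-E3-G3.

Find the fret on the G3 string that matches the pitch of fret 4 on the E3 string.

1

Fret 4 on E3 is MIDI 52 + 4 = 56 (G#3). On the G3 string (open MIDI 55), that pitch is 56 − 55 = fret 1.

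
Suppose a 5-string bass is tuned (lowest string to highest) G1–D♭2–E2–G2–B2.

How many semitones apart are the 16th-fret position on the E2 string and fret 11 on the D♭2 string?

8 semitones

E2 at fret 16 → A♭3 (MIDI 56); D♭2 at fret 11 → C3 (MIDI 48).
56 − 48 = 8, so the two pitches are 8 semitones apart, with A♭3 the higher.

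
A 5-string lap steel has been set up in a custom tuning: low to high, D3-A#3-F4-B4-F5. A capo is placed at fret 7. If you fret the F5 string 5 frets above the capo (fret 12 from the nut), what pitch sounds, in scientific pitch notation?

The capo raises the open F5 by 7 semitones to C6; fretting 5 more gives F5 + 7 + 5 = F5 + 12 semitones = F6.

F6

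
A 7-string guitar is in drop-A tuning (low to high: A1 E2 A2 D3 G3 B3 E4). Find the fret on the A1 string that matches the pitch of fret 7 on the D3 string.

D3 at fret 7 is D3 + 7 semitones = A3.
The open A1 string is 17 semitones below the open D3, so the same pitch on the A1 string lies at fret 7 + 17 = 24.

24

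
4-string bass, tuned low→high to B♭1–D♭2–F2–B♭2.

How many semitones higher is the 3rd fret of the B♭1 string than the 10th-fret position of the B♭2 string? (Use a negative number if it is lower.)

-19 semitones

B♭1 at fret 3 → D♭2 (MIDI 37); B♭2 at fret 10 → A♭3 (MIDI 56).
37 − 56 = -19, so the two pitches are 19 semitones apart.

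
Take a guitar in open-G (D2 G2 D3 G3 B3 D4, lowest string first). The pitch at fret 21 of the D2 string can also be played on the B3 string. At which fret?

0

Fret 21 on D2 is MIDI 38 + 21 = 59 (B3). On the B3 string (open MIDI 59), that pitch is 59 − 59 = fret 0.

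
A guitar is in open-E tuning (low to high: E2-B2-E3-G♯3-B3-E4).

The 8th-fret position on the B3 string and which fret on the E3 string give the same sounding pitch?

15

Fret 8 on B3 is MIDI 59 + 8 = 67 (G4). On the E3 string (open MIDI 52), that pitch is 67 − 52 = fret 15.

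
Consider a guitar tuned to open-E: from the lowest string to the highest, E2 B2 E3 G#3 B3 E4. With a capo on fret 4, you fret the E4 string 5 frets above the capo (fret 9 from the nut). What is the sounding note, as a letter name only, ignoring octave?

The capo raises the open E4 by 4 semitones to G#4; fretting 5 more gives E4 + 4 + 5 = E4 + 9 semitones, landing on C#.

C#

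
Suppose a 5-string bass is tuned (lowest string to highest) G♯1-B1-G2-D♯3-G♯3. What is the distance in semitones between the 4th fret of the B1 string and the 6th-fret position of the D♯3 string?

18 semitones

B1 at fret 4 → D♯2 (MIDI 39); D♯3 at fret 6 → A3 (MIDI 57).
39 − 57 = -18, so the two pitches are 18 semitones apart, with A3 the higher.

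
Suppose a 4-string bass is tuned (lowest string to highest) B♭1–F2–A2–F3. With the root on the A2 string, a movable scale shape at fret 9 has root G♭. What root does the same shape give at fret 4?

D♭

Moving from fret 9 to fret 4 shifts the root by -5 semitones.
G♭ down 5 semitones is D♭.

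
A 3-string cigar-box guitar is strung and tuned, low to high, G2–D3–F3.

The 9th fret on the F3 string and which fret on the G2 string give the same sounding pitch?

F3 at fret 9 is F3 + 9 semitones = D4.
The open G2 string is 10 semitones below the open F3, so the same pitch on the G2 string lies at fret 9 + 10 = 19.

19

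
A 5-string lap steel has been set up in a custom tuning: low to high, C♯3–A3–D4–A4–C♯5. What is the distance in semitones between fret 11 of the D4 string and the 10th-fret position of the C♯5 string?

D4 at fret 11 → C♯5 (MIDI 73); C♯5 at fret 10 → B5 (MIDI 83).
73 − 83 = -10, so the two pitches are 10 semitones apart, with B5 the higher.

10 semitones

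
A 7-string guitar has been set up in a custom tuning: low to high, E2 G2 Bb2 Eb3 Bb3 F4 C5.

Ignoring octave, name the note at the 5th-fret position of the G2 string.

C

The open G2 string plus 5 semitones: G–Ab–A–Bb–B–C.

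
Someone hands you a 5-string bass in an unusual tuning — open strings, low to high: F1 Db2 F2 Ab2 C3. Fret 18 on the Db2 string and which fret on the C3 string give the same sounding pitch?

Db2 at fret 18 is Db2 + 18 semitones = G3.
The open C3 string is 11 semitones above the open Db2, so the same pitch on the C3 string lies at fret 18 − 11 = 7.

7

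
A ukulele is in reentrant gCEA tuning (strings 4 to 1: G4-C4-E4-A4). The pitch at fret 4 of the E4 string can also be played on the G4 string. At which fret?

1

Fret 4 on E4 is MIDI 64 + 4 = 68 (G#4). On the G4 string (open MIDI 67), that pitch is 68 − 67 = fret 1.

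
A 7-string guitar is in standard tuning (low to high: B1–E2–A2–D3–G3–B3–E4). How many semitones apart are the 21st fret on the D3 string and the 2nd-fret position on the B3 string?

10 semitones

D3 at fret 21 → B4 (MIDI 71); B3 at fret 2 → C#4 (MIDI 61).
71 − 61 = 10, so the two pitches are 10 semitones apart, with B4 the higher.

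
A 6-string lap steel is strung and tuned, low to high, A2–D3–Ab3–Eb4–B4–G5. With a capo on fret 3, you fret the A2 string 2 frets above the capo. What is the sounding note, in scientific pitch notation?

D3

The capo raises the open A2 by 3 semitones to C3; fretting 2 more gives A2 + 3 + 2 = A2 + 5 semitones = D3.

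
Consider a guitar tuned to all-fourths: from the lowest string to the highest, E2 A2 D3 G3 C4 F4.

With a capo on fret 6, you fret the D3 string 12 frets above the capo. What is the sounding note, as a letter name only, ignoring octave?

The capo raises the open D3 by 6 semitones to G♯3; fretting 12 more gives D3 + 6 + 12 = D3 + 18 semitones, landing on G♯.
(Also written A♭.)

G♯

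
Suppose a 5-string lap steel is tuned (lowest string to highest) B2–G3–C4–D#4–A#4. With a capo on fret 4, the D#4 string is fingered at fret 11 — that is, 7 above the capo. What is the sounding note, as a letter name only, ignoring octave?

D

The capo raises the open D#4 by 4 semitones to G4; fretting 7 more gives D#4 + 4 + 7 = D#4 + 11 semitones, landing on D.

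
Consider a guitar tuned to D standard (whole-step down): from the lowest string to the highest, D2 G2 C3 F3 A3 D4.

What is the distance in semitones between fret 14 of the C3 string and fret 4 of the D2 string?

C3 at fret 14 → D4 (MIDI 62); D2 at fret 4 → F#2 (MIDI 42).
62 − 42 = 20, so the two pitches are 20 semitones apart, with D4 the higher.

20 semitones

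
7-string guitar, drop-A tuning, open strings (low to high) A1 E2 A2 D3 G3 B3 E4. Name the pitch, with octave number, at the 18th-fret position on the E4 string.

The open E4 string plus 18 semitones: E–F–F#–G–…–G#–A–A#.
The walk passes from B into C once, so the octave number goes from 4 to 5.

A#5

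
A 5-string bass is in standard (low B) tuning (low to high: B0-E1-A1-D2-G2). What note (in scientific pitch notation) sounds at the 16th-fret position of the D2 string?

Each fret is one semitone, so D2 + 16 = F#3.
(Equivalently spelled Gb3.)

F#3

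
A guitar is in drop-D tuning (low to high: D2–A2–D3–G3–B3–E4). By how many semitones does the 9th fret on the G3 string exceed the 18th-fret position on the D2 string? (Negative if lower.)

8 semitones

G3 at fret 9 → E4 (MIDI 64); D2 at fret 18 → G#3 (MIDI 56).
64 − 56 = 8, so the two pitches are 8 semitones apart.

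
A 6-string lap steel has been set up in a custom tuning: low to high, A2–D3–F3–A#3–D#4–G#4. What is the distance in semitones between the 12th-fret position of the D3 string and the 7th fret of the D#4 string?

D3 at fret 12 → D4 (MIDI 62); D#4 at fret 7 → A#4 (MIDI 70).
62 − 70 = -8, so the two pitches are 8 semitones apart, with A#4 the higher.

8 semitones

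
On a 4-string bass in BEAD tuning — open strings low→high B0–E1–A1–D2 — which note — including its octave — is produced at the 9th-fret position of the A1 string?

F#2

The open A1 string plus 9 semitones: A–A#–B–C–C#–D–D#–E–F–F#.
The walk passes from B into C once, so the octave number goes from 1 to 2.
(Equivalently spelled Gb2.)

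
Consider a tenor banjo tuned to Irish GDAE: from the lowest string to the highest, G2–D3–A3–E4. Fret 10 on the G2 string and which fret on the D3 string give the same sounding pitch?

3

Fret 10 on G2 is MIDI 43 + 10 = 53 (F3). On the D3 string (open MIDI 50), that pitch is 53 − 50 = fret 3.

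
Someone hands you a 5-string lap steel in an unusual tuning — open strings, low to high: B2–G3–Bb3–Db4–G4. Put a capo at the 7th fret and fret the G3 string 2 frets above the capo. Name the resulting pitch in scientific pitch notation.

E4

The capo raises the open G3 by 7 semitones to D4; fretting 2 more gives G3 + 7 + 2 = G3 + 9 semitones = E4.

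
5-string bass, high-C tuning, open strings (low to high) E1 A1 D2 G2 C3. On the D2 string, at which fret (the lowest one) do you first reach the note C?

10

From D2, count semitones up the chromatic scale until reaching C: D–D#–E–F–…–A#–B–C — 10 steps.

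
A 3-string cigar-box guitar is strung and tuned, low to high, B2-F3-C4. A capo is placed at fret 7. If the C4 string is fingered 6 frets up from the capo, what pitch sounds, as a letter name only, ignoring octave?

The capo raises the open C4 by 7 semitones to G4; fretting 6 more gives C4 + 7 + 6 = C4 + 13 semitones, landing on C#.
(Also written Db.)

C#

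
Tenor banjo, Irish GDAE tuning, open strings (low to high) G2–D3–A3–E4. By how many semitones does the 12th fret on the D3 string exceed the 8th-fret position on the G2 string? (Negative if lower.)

D3 at fret 12 → D4 (MIDI 62); G2 at fret 8 → D#3 (MIDI 51).
62 − 51 = 11, so the two pitches are 11 semitones apart.

11 semitones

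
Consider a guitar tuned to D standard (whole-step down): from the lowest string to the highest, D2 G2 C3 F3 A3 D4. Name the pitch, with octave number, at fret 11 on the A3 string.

Each fret is one semitone, so A3 + 11 = G#4.
(Equivalently spelled Ab4.)

G#4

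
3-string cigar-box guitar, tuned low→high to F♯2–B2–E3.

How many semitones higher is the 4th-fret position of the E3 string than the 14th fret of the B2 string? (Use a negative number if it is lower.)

-5 semitones

E3 at fret 4 → G♯3 (MIDI 56); B2 at fret 14 → C♯4 (MIDI 61).
56 − 61 = -5, so the two pitches are 5 semitones apart.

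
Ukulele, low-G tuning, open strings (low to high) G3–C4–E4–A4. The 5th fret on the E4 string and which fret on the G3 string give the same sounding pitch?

14

Fret 5 on E4 is MIDI 64 + 5 = 69 (A4). On the G3 string (open MIDI 55), that pitch is 69 − 55 = fret 14.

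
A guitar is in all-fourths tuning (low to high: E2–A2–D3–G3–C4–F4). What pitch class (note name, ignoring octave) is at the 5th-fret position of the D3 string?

G

The open D3 string plus 5 semitones: D–D#–E–F–F#–G.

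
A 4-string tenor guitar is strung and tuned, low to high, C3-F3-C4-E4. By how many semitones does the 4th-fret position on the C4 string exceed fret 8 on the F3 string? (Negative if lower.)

3 semitones

C4 at fret 4 → E4 (MIDI 64); F3 at fret 8 → C♯4 (MIDI 61).
64 − 61 = 3, so the two pitches are 3 semitones apart.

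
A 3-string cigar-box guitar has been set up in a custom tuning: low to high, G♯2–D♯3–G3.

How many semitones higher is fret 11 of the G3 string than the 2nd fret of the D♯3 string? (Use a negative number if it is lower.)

13 semitones

G3 at fret 11 → F♯4 (MIDI 66); D♯3 at fret 2 → F3 (MIDI 53).
66 − 53 = 13, so the two pitches are 13 semitones apart.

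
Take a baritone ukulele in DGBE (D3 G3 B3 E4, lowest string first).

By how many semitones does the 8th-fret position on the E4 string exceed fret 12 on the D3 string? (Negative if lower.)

E4 at fret 8 → C5 (MIDI 72); D3 at fret 12 → D4 (MIDI 62).
72 − 62 = 10, so the two pitches are 10 semitones apart.

10 semitones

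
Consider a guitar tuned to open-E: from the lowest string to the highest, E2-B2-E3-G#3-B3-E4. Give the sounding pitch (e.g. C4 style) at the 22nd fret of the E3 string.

D5

Each fret is one semitone, so E3 + 22 = D5.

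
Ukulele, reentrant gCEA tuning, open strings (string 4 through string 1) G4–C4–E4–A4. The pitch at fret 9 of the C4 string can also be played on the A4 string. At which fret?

C4 at fret 9 is C4 + 9 semitones = A4.
The open A4 string is 9 semitones above the open C4, so the same pitch on the A4 string lies at fret 9 − 9 = 0.

0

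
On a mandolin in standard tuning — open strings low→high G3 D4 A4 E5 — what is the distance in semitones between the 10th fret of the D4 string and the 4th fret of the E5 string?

8 semitones

D4 at fret 10 → C5 (MIDI 72); E5 at fret 4 → G#5 (MIDI 80).
72 − 80 = -8, so the two pitches are 8 semitones apart, with G#5 the higher.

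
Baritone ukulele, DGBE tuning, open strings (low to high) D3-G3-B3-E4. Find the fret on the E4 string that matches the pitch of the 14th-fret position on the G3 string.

5

G3 at fret 14 is G3 + 14 semitones = A4.
The open E4 string is 9 semitones above the open G3, so the same pitch on the E4 string lies at fret 14 − 9 = 5.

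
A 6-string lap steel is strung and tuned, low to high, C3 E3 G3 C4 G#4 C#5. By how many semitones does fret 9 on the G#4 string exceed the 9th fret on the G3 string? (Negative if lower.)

G#4 at fret 9 → F5 (MIDI 77); G3 at fret 9 → E4 (MIDI 64).
77 − 64 = 13, so the two pitches are 13 semitones apart.

13 semitones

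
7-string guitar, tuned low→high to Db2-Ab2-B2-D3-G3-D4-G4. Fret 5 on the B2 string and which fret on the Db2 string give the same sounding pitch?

B2 at fret 5 is B2 + 5 semitones = E3.
The open Db2 string is 10 semitones below the open B2, so the same pitch on the Db2 string lies at fret 5 + 10 = 15.

15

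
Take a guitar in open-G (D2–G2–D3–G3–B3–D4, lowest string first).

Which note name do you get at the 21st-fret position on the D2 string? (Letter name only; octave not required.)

B

Each fret is one semitone, so D2 + 21 = B.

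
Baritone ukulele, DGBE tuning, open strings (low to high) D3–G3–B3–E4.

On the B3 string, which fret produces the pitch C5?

C5 is 13 semitones above the open B3 (B–C–C#–D–…–A#–B–C), so it sits at fret 13.

13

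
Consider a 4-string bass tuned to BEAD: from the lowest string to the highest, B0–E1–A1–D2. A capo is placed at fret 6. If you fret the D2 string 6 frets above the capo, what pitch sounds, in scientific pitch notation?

D3

The capo raises the open D2 by 6 semitones to G#2; fretting 6 more gives D2 + 6 + 6 = D2 + 12 semitones = D3.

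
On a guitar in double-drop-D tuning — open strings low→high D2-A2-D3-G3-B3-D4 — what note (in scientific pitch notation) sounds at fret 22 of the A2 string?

G4

A2 is MIDI 45. Adding 22 gives 67, which is G4.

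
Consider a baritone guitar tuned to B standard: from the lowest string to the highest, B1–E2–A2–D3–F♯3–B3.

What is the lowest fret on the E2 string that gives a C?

8

From E2, count semitones up the chromatic scale until reaching C: E–F–F#–G–G#–A–A#–B–C — 8 steps.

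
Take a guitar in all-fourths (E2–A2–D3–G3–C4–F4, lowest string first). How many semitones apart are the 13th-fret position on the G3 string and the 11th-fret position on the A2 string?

G3 at fret 13 → G♯4 (MIDI 68); A2 at fret 11 → G♯3 (MIDI 56).
68 − 56 = 12, so the two pitches are 12 semitones apart, with G♯4 the higher.

12 semitones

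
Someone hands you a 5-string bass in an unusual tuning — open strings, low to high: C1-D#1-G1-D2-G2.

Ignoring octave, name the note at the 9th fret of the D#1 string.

C

Each fret is one semitone, so D#1 + 9 = C.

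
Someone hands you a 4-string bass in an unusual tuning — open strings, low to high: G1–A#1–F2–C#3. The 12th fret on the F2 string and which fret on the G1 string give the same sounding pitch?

F2 at fret 12 is F2 + 12 semitones = F3.
The open G1 string is 10 semitones below the open F2, so the same pitch on the G1 string lies at fret 12 + 10 = 22.

22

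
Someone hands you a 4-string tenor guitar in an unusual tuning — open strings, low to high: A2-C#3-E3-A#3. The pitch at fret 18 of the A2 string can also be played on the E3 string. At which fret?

A2 at fret 18 is A2 + 18 semitones = D#4.
The open E3 string is 7 semitones above the open A2, so the same pitch on the E3 string lies at fret 18 − 7 = 11.

11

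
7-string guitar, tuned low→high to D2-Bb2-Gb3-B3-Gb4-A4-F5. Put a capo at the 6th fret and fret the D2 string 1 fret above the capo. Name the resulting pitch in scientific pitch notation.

A2

The capo raises the open D2 by 6 semitones to Ab2; fretting 1 more gives D2 + 6 + 1 = D2 + 7 semitones = A2.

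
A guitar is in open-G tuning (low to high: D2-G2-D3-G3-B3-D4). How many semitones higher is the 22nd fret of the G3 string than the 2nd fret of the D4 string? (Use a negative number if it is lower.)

13 semitones

G3 at fret 22 → F5 (MIDI 77); D4 at fret 2 → E4 (MIDI 64).
77 − 64 = 13, so the two pitches are 13 semitones apart.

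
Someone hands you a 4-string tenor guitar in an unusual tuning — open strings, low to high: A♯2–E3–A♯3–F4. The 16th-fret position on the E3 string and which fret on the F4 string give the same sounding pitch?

E3 at fret 16 is E3 + 16 semitones = G♯4.
The open F4 string is 13 semitones above the open E3, so the same pitch on the F4 string lies at fret 16 − 13 = 3.

3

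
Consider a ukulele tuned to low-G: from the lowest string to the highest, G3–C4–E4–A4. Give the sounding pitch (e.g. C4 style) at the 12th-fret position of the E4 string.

Each fret is one semitone, so E4 + 12 = E5.

E5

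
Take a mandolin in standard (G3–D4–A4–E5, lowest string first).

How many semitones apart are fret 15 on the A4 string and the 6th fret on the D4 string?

16 semitones

A4 at fret 15 → C6 (MIDI 84); D4 at fret 6 → G♯4 (MIDI 68).
84 − 68 = 16, so the two pitches are 16 semitones apart, with C6 the higher.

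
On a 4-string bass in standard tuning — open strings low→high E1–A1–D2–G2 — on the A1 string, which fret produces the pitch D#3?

18

D#3 is 18 semitones above the open A1 (A–A#–B–C–…–C#–D–D#), so it sits at fret 18.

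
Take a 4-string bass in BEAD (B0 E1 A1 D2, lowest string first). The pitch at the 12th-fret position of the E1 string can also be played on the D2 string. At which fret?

E1 at fret 12 is E1 + 12 semitones = E2.
The open D2 string is 10 semitones above the open E1, so the same pitch on the D2 string lies at fret 12 − 10 = 2.

2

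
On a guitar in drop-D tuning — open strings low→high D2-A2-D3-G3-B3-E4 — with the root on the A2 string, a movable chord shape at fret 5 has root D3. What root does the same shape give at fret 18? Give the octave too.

Moving from fret 5 to fret 18 shifts the root by 13 semitones.
D3 up 13 semitones is D#4.

D#4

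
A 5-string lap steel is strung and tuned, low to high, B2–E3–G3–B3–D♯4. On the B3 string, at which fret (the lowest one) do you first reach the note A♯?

From B3, count semitones up the chromatic scale until reaching A♯: B–C–C#–D–…–G#–A–A# — 11 steps.

11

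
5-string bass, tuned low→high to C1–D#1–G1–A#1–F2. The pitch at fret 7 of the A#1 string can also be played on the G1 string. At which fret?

10

Fret 7 on A#1 is MIDI 34 + 7 = 41 (F2). On the G1 string (open MIDI 31), that pitch is 41 − 31 = fret 10.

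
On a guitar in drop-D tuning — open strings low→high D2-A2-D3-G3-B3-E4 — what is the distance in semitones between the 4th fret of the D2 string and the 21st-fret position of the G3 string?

34 semitones

D2 at fret 4 → F#2 (MIDI 42); G3 at fret 21 → E5 (MIDI 76).
42 − 76 = -34, so the two pitches are 34 semitones apart, with E5 the higher.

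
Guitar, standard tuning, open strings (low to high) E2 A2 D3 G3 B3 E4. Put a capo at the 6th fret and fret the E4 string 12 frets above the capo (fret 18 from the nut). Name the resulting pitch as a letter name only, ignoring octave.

A♯

The capo raises the open E4 by 6 semitones to A♯4; fretting 12 more gives E4 + 6 + 12 = E4 + 18 semitones, landing on A♯.
(Also written B♭.)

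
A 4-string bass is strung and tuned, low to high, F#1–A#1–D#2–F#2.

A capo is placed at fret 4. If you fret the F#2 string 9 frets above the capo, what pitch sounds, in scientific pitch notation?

The capo raises the open F#2 by 4 semitones to A#2; fretting 9 more gives F#2 + 4 + 9 = F#2 + 13 semitones = G3.

G3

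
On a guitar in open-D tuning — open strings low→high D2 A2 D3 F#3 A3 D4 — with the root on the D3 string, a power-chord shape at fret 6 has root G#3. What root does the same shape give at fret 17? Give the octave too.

Moving from fret 6 to fret 17 shifts the root by 11 semitones.
G#3 up 11 semitones is G4.

G4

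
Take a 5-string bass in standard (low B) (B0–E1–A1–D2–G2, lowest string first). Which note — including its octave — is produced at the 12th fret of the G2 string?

The open G2 string plus 12 semitones: G–G#–A–A#–…–F–F#–G.
The walk passes from B into C once, so the octave number goes from 2 to 3.

G3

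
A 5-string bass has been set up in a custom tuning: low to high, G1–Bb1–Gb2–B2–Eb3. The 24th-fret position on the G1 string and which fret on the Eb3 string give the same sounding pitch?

4

Fret 24 on G1 is MIDI 31 + 24 = 55 (G3). On the Eb3 string (open MIDI 51), that pitch is 55 − 51 = fret 4.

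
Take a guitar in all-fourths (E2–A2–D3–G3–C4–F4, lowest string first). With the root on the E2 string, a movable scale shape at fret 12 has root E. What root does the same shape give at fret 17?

Moving from fret 12 to fret 17 shifts the root by 5 semitones.
E up 5 semitones is A.

A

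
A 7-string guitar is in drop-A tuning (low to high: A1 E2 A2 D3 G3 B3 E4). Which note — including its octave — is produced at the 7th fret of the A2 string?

E3

A2 is MIDI 45. Adding 7 gives 52, which is E3.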